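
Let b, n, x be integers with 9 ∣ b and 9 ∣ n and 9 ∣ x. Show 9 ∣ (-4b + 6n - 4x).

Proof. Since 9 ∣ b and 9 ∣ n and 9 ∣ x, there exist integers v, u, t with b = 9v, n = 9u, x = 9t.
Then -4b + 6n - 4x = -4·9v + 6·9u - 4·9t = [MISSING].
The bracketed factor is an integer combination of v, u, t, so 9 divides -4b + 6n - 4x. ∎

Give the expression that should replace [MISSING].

9(-4t + 6u - 4v)

Each term has a factor of 9: -4·9v + 6·9u - 4·9t = 9·(-4t + 6u - 4v).
Since -4t + 6u - 4v is an integer, 9 ∣ (-4b + 6n - 4x).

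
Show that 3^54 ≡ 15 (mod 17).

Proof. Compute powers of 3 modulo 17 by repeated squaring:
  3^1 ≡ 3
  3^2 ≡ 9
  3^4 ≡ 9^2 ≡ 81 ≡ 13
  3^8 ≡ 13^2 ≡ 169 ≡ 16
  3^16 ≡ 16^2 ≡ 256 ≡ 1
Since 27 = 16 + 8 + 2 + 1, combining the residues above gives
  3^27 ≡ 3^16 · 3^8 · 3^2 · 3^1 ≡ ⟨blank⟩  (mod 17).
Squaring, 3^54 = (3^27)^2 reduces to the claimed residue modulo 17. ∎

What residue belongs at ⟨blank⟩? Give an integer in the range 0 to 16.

7

3^16 · 3^8 · 3^2 · 3^1 ≡ 1 · 16 · 9 · 3 = 432.
432 mod 17 = 7, so 3^27 ≡ 7 (mod 17).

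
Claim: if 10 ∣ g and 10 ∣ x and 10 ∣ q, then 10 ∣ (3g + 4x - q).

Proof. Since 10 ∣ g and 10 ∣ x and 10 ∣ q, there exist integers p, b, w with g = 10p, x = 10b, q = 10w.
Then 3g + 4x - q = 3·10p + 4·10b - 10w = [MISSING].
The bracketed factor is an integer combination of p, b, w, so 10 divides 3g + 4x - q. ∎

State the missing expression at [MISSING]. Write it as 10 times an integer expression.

10(4b + 3p - w)

Pull the common 10 out of every term: 3·10p + 4·10b - 10w = 10(4b + 3p - w).
4b + 3p - w is an integer, which exhibits the divisibility.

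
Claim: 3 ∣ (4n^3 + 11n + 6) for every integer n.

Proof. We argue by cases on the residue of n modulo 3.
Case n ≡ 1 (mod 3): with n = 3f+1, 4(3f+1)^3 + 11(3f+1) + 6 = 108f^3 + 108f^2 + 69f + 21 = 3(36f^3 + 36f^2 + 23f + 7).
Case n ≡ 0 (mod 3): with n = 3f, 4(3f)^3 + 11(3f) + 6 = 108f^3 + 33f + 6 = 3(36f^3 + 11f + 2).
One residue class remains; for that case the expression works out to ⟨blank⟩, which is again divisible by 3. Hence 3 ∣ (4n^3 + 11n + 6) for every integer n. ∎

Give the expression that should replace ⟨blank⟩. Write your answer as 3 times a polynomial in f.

3(36f^3 + 72f^2 + 59f + 20)

The residues treated are {1, 0}, so the missing case is n ≡ 2 (mod 3); write n = 3f+2.
Then 4(3f+2)^3 + 11(3f+2) + 6 = 108f^3 + 216f^2 + 177f + 60 = 3(36f^3 + 72f^2 + 59f + 20).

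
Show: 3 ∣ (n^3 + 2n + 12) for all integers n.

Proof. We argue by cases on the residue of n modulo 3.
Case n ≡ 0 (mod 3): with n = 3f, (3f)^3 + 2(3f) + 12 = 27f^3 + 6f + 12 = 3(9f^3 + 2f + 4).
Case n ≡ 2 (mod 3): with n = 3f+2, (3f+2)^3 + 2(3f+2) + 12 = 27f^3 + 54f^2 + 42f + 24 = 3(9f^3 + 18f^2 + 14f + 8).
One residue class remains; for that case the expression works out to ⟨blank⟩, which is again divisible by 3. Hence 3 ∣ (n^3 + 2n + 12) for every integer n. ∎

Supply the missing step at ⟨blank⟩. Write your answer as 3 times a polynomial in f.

Only n ≡ 1 (mod 3) is unaccounted for. Put n = 3f+1:
(3f+1)^3 + 2(3f+1) + 12 expands to 27f^3 + 27f^2 + 15f + 15,
and factoring out 3 leaves 3(9f^3 + 9f^2 + 5f + 5).

3(9f^3 + 9f^2 + 5f + 5)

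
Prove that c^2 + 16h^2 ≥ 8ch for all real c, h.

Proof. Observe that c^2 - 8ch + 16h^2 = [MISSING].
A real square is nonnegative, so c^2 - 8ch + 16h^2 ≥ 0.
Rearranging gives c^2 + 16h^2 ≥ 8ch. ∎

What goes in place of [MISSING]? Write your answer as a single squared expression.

(c - 4h)^2

c^2 - 8ch + 16h^2 is a perfect-square trinomial: the outer terms are (c)^2 and (4h)^2, and the cross term is -2·c·4h.
So c^2 - 8ch + 16h^2 = (c - 4h)^2 ≥ 0.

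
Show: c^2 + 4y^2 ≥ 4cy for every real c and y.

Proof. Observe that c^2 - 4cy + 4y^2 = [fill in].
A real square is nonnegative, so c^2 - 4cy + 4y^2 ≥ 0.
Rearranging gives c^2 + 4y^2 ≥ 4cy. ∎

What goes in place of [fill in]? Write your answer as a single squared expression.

c^2 - 4cy + 4y^2 is a perfect-square trinomial: the outer terms are (c)^2 and (2y)^2, and the cross term is -2·c·2y.
So c^2 - 4cy + 4y^2 = (c - 2y)^2 ≥ 0.

(c - 2y)^2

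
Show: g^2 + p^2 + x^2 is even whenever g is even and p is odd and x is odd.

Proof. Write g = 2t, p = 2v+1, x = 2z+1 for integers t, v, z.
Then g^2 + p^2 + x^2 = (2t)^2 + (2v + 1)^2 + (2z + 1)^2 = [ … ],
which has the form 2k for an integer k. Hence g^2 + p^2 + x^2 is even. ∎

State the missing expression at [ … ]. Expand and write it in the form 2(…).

Expanding: (2t)^2 + (2v + 1)^2 + (2z + 1)^2 = 4t^2 + 4v^2 + 4v + 4z^2 + 4z + 2.
Every term is even; pulling out the factor of 2 gives 2(2t^2 + 2v^2 + 2v + 2z^2 + 2z + 1).

2(2t^2 + 2v^2 + 2v + 2z^2 + 2z + 1)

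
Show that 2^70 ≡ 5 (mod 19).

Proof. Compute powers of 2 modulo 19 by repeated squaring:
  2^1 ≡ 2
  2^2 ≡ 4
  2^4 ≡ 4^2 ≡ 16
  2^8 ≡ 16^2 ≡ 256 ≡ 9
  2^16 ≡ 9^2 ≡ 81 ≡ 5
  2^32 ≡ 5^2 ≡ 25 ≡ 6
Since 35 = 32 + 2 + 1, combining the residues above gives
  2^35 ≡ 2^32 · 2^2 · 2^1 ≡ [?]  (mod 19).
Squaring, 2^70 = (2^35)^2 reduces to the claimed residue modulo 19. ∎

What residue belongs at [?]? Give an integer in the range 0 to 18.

Multiply the listed residues: 6 · 4 · 2 = 24 → 48.
Reducing modulo 19: 48 = 2·19 + 10, so 2^35 ≡ 10.

10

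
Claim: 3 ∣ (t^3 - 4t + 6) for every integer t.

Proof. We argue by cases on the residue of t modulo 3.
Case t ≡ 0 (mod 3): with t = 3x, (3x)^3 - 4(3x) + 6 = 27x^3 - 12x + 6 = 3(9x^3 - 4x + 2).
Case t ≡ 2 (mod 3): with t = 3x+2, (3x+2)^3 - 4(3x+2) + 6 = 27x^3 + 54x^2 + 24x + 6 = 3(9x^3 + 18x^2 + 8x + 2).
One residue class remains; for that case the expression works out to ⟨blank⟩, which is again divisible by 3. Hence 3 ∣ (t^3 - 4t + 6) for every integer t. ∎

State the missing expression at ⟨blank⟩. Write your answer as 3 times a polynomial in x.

3(9x^3 + 9x^2 - x + 1)

The residues treated are {0, 2}, so the missing case is t ≡ 1 (mod 3); write t = 3x+1.
Then (3x+1)^3 - 4(3x+1) + 6 = 27x^3 + 27x^2 - 3x + 3 = 3(9x^3 + 9x^2 - x + 1).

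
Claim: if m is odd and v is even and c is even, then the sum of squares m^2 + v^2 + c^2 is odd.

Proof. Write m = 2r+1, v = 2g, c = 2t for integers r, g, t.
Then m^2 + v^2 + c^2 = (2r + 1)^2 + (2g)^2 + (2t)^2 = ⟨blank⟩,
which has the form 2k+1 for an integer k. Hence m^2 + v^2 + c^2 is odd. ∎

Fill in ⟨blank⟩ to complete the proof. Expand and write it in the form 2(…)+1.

2(2g^2 + 2r^2 + 2r + 2t^2) + 1

Expanding: (2r + 1)^2 + (2g)^2 + (2t)^2 = 4g^2 + 4r^2 + 4r + 4t^2 + 1.
Every term except the constant is even, so this is 2(2g^2 + 2r^2 + 2r + 2t^2) + 1,
and 2g^2 + 2r^2 + 2r + 2t^2 ∈ ℤ gives the required form.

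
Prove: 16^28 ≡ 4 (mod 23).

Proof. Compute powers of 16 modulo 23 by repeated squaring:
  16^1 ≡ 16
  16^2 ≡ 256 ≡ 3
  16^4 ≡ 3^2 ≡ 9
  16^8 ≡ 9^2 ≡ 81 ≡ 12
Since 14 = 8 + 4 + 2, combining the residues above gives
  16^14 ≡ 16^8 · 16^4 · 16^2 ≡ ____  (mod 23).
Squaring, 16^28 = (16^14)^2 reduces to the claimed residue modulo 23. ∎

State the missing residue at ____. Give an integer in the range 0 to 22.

2

16^8 · 16^4 · 16^2 ≡ 12 · 9 · 3 = 324.
324 mod 23 = 2, so 16^14 ≡ 2 (mod 23).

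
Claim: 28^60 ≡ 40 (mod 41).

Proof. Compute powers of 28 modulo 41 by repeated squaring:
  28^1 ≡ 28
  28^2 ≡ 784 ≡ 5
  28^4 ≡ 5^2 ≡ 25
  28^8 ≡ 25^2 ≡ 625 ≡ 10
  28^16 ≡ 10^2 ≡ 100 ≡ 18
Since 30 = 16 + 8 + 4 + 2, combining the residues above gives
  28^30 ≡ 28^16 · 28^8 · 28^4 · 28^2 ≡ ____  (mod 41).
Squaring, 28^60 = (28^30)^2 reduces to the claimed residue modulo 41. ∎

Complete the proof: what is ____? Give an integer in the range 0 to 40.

Multiply the listed residues: 18 · 10 · 25 · 5 = 180 → 4500 → 22500.
Reducing modulo 41: 22500 = 548·41 + 32, so 28^30 ≡ 32.

32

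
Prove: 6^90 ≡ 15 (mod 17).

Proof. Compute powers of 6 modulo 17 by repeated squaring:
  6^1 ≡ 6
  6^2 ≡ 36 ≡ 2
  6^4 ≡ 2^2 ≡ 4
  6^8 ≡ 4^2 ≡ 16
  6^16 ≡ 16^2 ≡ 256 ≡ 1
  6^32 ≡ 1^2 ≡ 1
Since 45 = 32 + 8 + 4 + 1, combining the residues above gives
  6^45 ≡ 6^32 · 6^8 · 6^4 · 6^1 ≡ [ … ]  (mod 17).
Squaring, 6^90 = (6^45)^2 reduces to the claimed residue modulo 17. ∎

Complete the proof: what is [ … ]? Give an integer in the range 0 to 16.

Multiply the listed residues: 1 · 16 · 4 · 6 = 16 → 64 → 384.
Reducing modulo 17: 384 = 22·17 + 10, so 6^45 ≡ 10.

10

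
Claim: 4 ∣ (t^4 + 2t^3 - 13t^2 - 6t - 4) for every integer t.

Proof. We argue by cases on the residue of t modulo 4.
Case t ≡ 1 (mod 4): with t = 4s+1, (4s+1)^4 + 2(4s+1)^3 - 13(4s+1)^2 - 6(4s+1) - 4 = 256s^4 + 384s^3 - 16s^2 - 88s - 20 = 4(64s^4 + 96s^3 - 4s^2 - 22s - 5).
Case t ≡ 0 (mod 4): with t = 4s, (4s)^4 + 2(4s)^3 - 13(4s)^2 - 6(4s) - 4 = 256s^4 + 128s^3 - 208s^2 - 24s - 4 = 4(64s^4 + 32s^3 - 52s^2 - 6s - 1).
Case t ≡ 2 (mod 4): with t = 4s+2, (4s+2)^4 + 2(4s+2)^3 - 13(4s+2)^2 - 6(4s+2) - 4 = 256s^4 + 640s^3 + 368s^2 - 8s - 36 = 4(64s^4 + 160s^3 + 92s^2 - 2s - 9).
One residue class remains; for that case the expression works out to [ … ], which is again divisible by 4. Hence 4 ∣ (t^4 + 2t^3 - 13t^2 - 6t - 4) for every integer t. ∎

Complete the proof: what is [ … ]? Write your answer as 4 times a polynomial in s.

The residues treated are {1, 0, 2}, so the missing case is t ≡ 3 (mod 4); write t = 4s+3.
Then (4s+3)^4 + 2(4s+3)^3 - 13(4s+3)^2 - 6(4s+3) - 4 = 256s^4 + 896s^3 + 944s^2 + 312s - 4 = 4(64s^4 + 224s^3 + 236s^2 + 78s - 1).

4(64s^4 + 224s^3 + 236s^2 + 78s - 1)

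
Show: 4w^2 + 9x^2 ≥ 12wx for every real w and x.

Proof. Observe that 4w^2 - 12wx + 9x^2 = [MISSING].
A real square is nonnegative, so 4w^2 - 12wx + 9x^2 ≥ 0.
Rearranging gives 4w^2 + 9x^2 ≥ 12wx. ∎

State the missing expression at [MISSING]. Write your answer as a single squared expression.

(2w - 3x)^2

The leading and trailing coefficients are 2^2 and 3^2, and 12 = 2·2·3, so the trinomial is (2w - 3x)^2.
Hence 4w^2 - 12wx + 9x^2 ≥ 0.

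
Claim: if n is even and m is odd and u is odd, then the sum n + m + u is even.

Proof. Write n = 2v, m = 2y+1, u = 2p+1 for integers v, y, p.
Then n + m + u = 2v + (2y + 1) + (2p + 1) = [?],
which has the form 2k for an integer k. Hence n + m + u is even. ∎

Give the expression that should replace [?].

2(p + v + y + 1)

Expanding: 2v + (2y + 1) + (2p + 1) = 2p + 2v + 2y + 2.
Every term is even; pulling out the factor of 2 gives 2(p + v + y + 1).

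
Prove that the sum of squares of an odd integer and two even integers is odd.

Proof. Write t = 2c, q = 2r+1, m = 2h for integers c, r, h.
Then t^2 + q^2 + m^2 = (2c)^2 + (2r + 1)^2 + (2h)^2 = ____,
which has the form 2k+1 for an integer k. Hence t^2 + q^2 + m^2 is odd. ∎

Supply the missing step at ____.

(2c)^2 + (2r + 1)^2 + (2h)^2 = 4c^2 + 4h^2 + 4r^2 + 4r + 1
= 2(2c^2 + 2h^2 + 2r^2 + 2r) + 1.
Since 2c^2 + 2h^2 + 2r^2 + 2r is an integer, the sum of squares is of the form 2k+1 for an integer k.

2(2c^2 + 2h^2 + 2r^2 + 2r) + 1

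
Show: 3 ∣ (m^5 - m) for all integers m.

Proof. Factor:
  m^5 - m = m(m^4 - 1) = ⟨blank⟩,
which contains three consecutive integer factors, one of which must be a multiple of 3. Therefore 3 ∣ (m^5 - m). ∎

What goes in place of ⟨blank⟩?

(m - 1)m(m + 1)(m^2 + 1)

m^4 - 1 = (m^2 - 1)(m^2 + 1), and m^2 - 1 = (m-1)(m+1).
So m(m^4 - 1) = (m - 1)m(m + 1)(m^2 + 1).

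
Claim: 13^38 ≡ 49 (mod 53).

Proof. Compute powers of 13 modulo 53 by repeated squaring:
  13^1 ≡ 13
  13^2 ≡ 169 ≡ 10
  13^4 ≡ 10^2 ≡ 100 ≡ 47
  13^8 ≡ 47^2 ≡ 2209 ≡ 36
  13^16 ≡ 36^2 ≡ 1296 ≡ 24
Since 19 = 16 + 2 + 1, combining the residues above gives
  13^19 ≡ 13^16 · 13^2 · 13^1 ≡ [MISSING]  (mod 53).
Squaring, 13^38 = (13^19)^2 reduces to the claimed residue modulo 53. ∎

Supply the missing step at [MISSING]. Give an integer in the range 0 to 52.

46

13^16 · 13^2 · 13^1 ≡ 24 · 10 · 13 = 3120.
3120 mod 53 = 46, so 13^19 ≡ 46 (mod 53).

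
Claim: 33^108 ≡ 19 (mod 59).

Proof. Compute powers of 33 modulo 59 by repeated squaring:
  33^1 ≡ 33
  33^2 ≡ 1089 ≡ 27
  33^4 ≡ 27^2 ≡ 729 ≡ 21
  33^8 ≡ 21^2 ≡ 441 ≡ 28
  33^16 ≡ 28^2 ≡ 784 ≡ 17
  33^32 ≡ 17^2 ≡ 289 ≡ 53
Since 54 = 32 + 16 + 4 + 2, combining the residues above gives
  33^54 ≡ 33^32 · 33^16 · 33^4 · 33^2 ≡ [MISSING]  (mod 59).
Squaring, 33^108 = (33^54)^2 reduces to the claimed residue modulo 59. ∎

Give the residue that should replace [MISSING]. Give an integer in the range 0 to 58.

Multiply the listed residues: 53 · 17 · 21 · 27 = 901 → 18921 → 510867.
Reducing modulo 59: 510867 = 8658·59 + 45, so 33^54 ≡ 45.

45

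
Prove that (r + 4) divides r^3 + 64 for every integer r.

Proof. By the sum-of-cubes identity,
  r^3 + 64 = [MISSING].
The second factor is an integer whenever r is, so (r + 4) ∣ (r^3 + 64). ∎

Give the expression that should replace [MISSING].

(r + 4)(r^2 - 4r + 16)

a^3 + b^3 = (a + b)(a^2 - ab + b^2). With a = r, b = 4:
r^3 + 64 = (r + 4)(r^2 - 4r + 16).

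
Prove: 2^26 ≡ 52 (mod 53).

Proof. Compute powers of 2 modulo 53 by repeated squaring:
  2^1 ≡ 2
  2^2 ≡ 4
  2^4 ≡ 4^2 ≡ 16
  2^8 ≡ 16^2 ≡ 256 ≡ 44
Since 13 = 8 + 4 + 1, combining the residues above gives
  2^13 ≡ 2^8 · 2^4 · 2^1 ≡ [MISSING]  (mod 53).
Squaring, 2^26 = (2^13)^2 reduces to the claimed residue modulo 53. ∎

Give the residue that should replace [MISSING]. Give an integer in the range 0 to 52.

30

2^8 · 2^4 · 2^1 ≡ 44 · 16 · 2 = 1408.
1408 mod 53 = 30, so 2^13 ≡ 30 (mod 53).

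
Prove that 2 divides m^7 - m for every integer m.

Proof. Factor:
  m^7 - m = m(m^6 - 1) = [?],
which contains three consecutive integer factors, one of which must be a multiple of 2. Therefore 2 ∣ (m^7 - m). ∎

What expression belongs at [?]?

m^6 - 1 = (m^2 - 1)(m^4 + m^2 + 1), and m^2 - 1 = (m-1)(m+1).
So m(m^6 - 1) = (m - 1)m(m + 1)(m^4 + m^2 + 1).

(m - 1)m(m + 1)(m^4 + m^2 + 1)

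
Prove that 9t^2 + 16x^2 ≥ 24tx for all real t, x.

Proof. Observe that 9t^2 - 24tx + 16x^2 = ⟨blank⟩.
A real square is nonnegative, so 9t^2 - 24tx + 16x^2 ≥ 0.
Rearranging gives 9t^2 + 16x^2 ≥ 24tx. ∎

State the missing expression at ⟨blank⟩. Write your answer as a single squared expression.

(3t - 4x)^2

9t^2 - 24tx + 16x^2 is a perfect-square trinomial: the outer terms are (3t)^2 and (4x)^2, and the cross term is -2·3t·4x.
So 9t^2 - 24tx + 16x^2 = (3t - 4x)^2 ≥ 0.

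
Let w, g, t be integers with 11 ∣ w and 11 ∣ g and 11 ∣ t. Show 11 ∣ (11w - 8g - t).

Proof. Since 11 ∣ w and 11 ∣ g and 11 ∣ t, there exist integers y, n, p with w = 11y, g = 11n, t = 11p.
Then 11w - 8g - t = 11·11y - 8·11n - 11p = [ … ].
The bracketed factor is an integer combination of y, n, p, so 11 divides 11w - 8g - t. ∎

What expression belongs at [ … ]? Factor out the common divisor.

11(-8n - p + 11y)

Each term has a factor of 11: 11·11y - 8·11n - 11p = 11·(-8n - p + 11y).
Since -8n - p + 11y is an integer, 11 ∣ (11w - 8g - t).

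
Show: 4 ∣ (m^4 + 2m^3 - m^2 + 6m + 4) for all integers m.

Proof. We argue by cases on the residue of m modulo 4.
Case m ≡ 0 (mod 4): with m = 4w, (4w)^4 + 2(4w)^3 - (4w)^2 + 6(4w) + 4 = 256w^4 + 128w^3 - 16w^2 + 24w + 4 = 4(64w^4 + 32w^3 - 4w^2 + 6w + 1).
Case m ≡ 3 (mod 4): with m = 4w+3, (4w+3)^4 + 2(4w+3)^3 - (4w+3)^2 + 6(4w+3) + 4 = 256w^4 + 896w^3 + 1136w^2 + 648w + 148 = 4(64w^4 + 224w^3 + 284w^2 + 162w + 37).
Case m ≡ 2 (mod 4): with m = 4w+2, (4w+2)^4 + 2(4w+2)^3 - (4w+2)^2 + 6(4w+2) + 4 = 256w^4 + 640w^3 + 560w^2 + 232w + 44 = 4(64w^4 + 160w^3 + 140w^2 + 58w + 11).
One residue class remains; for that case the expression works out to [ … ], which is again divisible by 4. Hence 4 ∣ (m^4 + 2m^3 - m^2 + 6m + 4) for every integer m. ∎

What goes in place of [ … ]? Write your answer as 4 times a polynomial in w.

The residues treated are {0, 3, 2}, so the missing case is m ≡ 1 (mod 4); write m = 4w+1.
Then (4w+1)^4 + 2(4w+1)^3 - (4w+1)^2 + 6(4w+1) + 4 = 256w^4 + 384w^3 + 176w^2 + 56w + 12 = 4(64w^4 + 96w^3 + 44w^2 + 14w + 3).

4(64w^4 + 96w^3 + 44w^2 + 14w + 3)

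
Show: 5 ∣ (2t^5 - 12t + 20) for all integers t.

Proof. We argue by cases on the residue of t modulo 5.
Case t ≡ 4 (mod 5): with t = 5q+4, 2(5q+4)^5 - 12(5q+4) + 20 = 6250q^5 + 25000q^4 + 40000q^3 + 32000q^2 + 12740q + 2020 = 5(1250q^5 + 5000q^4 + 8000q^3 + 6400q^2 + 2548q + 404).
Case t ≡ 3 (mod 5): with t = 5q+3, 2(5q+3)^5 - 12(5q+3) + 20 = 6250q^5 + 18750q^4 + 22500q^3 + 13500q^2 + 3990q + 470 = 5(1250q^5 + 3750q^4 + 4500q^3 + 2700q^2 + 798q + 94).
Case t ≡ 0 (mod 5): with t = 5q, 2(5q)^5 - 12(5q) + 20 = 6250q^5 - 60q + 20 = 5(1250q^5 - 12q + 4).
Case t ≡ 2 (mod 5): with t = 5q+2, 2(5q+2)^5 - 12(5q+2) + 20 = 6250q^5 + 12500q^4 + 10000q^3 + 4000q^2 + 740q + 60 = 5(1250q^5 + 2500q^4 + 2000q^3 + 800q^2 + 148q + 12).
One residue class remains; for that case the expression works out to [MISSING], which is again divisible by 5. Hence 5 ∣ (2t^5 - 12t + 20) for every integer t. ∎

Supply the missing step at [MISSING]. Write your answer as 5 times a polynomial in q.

5(1250q^5 + 1250q^4 + 500q^3 + 100q^2 - 2q + 2)

The residues treated are {4, 3, 0, 2}, so the missing case is t ≡ 1 (mod 5); write t = 5q+1.
Then 2(5q+1)^5 - 12(5q+1) + 20 = 6250q^5 + 6250q^4 + 2500q^3 + 500q^2 - 10q + 10 = 5(1250q^5 + 1250q^4 + 500q^3 + 100q^2 - 2q + 2).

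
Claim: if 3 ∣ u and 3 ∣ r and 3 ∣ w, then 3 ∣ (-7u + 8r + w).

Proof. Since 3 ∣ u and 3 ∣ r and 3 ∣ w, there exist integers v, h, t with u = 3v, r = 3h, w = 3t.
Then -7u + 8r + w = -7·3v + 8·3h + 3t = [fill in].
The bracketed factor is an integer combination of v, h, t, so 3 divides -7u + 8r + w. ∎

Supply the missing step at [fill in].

Each term has a factor of 3: -7·3v + 8·3h + 3t = 3·(8h + t - 7v).
Since 8h + t - 7v is an integer, 3 ∣ (-7u + 8r + w).

3(8h + t - 7v)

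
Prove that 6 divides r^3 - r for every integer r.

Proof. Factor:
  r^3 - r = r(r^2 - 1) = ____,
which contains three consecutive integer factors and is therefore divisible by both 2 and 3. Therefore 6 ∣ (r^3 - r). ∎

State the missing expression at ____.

(r - 1)r(r + 1)

r(r^2 - 1) = r(r - 1)(r + 1) = (r - 1)r(r + 1).
These three factors are consecutive integers, so their product is divisible by 6.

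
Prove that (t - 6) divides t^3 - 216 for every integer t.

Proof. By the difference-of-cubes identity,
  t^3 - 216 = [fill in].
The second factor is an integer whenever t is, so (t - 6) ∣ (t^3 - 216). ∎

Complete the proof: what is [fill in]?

(t - 6)(t^2 + 6t + 36)

a^3 - b^3 = (a - b)(a^2 + ab + b^2). With a = t, b = 6:
t^3 - 216 = (t - 6)(t^2 + 6t + 36).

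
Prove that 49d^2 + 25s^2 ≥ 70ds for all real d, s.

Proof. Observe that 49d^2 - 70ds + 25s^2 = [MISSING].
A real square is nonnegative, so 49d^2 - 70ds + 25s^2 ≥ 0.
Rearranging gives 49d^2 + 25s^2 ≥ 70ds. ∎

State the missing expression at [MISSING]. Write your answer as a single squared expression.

The leading and trailing coefficients are 7^2 and 5^2, and 70 = 2·7·5, so the trinomial is (7d - 5s)^2.
Hence 49d^2 - 70ds + 25s^2 ≥ 0.

(7d - 5s)^2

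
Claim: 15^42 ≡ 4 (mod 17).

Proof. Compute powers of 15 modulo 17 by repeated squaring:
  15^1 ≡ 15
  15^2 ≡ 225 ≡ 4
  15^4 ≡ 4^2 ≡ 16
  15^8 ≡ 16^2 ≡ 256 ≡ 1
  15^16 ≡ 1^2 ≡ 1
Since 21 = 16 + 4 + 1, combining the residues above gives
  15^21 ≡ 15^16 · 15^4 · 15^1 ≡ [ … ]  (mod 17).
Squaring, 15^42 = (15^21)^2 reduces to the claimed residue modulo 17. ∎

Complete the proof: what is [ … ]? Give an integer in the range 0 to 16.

2

15^16 · 15^4 · 15^1 ≡ 1 · 16 · 15 = 240.
240 mod 17 = 2, so 15^21 ≡ 2 (mod 17).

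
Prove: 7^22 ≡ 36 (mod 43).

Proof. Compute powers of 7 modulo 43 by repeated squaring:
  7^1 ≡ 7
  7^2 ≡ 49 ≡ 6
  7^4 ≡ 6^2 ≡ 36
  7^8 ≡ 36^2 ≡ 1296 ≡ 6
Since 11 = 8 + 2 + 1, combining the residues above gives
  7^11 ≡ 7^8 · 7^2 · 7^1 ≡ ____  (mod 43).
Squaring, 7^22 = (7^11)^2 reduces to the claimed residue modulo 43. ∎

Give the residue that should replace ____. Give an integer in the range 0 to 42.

Multiply the listed residues: 6 · 6 · 7 = 36 → 252.
Reducing modulo 43: 252 = 5·43 + 37, so 7^11 ≡ 37.

37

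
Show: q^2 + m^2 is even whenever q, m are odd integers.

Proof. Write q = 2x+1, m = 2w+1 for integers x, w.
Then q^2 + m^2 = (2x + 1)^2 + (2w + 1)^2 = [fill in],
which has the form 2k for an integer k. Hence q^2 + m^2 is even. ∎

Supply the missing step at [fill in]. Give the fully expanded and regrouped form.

Expanding: (2x + 1)^2 + (2w + 1)^2 = 4w^2 + 4w + 4x^2 + 4x + 2.
Every term is even; pulling out the factor of 2 gives 2(2w^2 + 2w + 2x^2 + 2x + 1).

2(2w^2 + 2w + 2x^2 + 2x + 1)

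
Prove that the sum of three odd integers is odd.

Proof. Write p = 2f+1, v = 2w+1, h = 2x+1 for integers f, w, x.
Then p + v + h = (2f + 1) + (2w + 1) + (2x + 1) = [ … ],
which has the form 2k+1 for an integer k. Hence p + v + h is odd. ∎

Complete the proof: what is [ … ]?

Expanding: (2f + 1) + (2w + 1) + (2x + 1) = 2f + 2w + 2x + 3.
Every term except the constant is even, so this is 2(f + w + x + 1) + 1,
and f + w + x + 1 ∈ ℤ gives the required form.

2(f + w + x + 1) + 1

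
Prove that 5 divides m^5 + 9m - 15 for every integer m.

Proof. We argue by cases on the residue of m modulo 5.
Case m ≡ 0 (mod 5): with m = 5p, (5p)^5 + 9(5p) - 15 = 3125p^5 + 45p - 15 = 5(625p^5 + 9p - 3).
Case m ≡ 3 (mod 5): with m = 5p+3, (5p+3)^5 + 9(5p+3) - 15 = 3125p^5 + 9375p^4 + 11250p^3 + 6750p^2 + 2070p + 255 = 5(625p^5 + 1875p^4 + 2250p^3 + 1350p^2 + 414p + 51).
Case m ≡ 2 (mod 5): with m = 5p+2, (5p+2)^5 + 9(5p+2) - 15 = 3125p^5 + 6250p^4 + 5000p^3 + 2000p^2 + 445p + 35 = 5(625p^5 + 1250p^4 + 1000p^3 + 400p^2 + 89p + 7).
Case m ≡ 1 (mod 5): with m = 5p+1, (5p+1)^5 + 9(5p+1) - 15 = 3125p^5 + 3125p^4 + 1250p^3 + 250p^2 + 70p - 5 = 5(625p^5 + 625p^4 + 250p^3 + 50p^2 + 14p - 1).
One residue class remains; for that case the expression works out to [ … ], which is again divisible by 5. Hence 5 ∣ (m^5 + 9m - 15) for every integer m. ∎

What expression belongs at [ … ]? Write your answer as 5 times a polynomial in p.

The residues treated are {0, 3, 2, 1}, so the missing case is m ≡ 4 (mod 5); write m = 5p+4.
Then (5p+4)^5 + 9(5p+4) - 15 = 3125p^5 + 12500p^4 + 20000p^3 + 16000p^2 + 6445p + 1045 = 5(625p^5 + 2500p^4 + 4000p^3 + 3200p^2 + 1289p + 209).

5(625p^5 + 2500p^4 + 4000p^3 + 3200p^2 + 1289p + 209)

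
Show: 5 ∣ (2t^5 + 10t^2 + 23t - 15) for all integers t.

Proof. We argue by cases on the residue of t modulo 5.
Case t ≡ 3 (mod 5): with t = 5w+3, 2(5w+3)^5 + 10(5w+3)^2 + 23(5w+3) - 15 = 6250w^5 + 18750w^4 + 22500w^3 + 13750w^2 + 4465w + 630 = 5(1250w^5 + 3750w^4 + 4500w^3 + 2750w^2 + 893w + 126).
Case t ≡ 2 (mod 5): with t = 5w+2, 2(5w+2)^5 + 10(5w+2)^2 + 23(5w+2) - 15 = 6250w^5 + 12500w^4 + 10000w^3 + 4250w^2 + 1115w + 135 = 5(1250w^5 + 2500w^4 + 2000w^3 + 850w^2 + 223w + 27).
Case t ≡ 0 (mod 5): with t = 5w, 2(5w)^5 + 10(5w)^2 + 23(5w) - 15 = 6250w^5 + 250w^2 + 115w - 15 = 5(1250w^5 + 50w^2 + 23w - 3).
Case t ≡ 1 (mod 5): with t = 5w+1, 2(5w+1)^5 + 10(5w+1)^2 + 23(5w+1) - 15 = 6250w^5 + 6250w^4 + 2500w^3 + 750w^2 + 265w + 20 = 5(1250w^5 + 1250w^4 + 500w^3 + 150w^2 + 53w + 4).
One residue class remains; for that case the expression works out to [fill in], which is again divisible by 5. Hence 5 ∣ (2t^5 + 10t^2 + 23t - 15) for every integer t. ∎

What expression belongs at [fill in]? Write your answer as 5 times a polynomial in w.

Only t ≡ 4 (mod 5) is unaccounted for. Put t = 5w+4:
2(5w+4)^5 + 10(5w+4)^2 + 23(5w+4) - 15 expands to 6250w^5 + 25000w^4 + 40000w^3 + 32250w^2 + 13315w + 2285,
and factoring out 5 leaves 5(1250w^5 + 5000w^4 + 8000w^3 + 6450w^2 + 2663w + 457).

5(1250w^5 + 5000w^4 + 8000w^3 + 6450w^2 + 2663w + 457)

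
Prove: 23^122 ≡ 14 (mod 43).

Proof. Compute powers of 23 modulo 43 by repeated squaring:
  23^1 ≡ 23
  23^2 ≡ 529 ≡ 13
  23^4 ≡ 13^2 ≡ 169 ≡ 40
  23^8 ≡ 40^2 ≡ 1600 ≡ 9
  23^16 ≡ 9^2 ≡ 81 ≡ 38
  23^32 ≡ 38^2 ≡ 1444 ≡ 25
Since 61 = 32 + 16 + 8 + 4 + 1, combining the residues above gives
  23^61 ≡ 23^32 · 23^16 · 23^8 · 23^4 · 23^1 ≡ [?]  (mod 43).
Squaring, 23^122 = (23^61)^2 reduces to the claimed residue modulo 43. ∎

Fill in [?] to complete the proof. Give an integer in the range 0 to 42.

10

Multiply the listed residues: 25 · 38 · 9 · 40 · 23 = 950 → 8550 → 342000 → 7866000.
Reducing modulo 43: 7866000 = 182930·43 + 10, so 23^61 ≡ 10.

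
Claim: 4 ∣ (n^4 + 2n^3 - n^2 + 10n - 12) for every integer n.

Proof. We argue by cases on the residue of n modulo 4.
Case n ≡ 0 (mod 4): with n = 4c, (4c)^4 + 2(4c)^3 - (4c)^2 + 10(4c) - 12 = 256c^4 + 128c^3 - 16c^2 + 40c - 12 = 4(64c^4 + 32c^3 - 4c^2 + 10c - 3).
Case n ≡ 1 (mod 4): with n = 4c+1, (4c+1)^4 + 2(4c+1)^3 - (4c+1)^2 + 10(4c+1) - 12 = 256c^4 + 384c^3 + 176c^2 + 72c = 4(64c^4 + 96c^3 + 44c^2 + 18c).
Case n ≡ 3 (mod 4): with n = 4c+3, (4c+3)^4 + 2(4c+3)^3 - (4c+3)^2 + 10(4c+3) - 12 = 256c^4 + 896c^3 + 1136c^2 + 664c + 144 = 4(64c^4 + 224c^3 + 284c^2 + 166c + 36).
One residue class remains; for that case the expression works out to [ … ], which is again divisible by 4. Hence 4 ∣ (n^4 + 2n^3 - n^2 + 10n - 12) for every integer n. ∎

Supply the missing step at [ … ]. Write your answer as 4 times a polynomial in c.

4(64c^4 + 160c^3 + 140c^2 + 62c + 9)

Only n ≡ 2 (mod 4) is unaccounted for. Put n = 4c+2:
(4c+2)^4 + 2(4c+2)^3 - (4c+2)^2 + 10(4c+2) - 12 expands to 256c^4 + 640c^3 + 560c^2 + 248c + 36,
and factoring out 4 leaves 4(64c^4 + 160c^3 + 140c^2 + 62c + 9).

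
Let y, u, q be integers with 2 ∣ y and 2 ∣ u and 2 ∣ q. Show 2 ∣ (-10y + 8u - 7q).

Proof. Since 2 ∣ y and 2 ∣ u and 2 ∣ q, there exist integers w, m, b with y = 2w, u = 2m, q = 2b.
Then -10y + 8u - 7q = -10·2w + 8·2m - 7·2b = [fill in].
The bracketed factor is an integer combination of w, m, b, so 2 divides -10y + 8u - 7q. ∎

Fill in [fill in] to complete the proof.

2(-7b + 8m - 10w)

Each term has a factor of 2: -10·2w + 8·2m - 7·2b = 2·(-7b + 8m - 10w).
Since -7b + 8m - 10w is an integer, 2 ∣ (-10y + 8u - 7q).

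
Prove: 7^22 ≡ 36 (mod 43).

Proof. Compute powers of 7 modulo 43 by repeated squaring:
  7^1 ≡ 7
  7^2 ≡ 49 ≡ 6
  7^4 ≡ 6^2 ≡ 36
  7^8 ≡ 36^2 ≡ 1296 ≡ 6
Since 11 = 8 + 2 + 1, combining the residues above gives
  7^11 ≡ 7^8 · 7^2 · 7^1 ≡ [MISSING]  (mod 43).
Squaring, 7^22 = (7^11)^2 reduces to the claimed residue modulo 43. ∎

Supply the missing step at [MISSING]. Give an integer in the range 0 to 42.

7^8 · 7^2 · 7^1 ≡ 6 · 6 · 7 = 252.
252 mod 43 = 37, so 7^11 ≡ 37 (mod 43).

37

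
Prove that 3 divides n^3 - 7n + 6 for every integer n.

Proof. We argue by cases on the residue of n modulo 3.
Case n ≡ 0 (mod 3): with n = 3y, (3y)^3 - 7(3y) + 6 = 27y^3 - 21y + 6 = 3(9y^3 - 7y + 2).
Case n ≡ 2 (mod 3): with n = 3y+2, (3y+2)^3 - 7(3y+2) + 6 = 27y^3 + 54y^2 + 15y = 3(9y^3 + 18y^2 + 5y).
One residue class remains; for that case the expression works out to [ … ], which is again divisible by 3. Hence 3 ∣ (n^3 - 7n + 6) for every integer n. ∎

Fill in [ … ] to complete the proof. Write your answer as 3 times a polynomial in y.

3(9y^3 + 9y^2 - 4y)

The residues treated are {0, 2}, so the missing case is n ≡ 1 (mod 3); write n = 3y+1.
Then (3y+1)^3 - 7(3y+1) + 6 = 27y^3 + 27y^2 - 12y = 3(9y^3 + 9y^2 - 4y).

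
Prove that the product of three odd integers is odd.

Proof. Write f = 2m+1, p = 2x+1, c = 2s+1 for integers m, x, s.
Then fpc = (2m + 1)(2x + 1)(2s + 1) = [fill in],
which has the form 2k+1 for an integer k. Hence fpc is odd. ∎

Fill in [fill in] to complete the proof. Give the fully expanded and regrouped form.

2(4msx + 2ms + 2mx + m + 2sx + s + x) + 1

(2m + 1)(2x + 1)(2s + 1) = 8msx + 4ms + 4mx + 2m + 4sx + 2s + 2x + 1
= 2(4msx + 2ms + 2mx + m + 2sx + s + x) + 1.
Since 4msx + 2ms + 2mx + m + 2sx + s + x is an integer, the product is of the form 2k+1 for an integer k.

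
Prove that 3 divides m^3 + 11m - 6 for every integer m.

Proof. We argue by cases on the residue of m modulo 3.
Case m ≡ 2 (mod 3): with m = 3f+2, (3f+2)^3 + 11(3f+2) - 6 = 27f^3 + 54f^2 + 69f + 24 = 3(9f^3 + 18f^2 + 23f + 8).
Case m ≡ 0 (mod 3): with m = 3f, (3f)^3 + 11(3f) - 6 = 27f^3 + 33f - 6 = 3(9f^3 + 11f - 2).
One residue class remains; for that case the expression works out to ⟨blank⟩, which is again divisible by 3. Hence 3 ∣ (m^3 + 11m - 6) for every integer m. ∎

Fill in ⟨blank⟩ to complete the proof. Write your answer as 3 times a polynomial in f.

Only m ≡ 1 (mod 3) is unaccounted for. Put m = 3f+1:
(3f+1)^3 + 11(3f+1) - 6 expands to 27f^3 + 27f^2 + 42f + 6,
and factoring out 3 leaves 3(9f^3 + 9f^2 + 14f + 2).

3(9f^3 + 9f^2 + 14f + 2)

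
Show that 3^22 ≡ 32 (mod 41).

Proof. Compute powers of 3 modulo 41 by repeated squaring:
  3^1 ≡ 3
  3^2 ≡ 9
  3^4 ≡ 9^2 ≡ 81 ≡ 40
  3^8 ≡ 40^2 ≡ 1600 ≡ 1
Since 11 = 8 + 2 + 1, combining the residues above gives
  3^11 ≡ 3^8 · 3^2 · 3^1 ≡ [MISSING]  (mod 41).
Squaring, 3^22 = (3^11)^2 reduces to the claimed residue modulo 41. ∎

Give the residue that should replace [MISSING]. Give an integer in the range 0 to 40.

27

3^8 · 3^2 · 3^1 ≡ 1 · 9 · 3 = 27.
27 mod 41 = 27, so 3^11 ≡ 27 (mod 41).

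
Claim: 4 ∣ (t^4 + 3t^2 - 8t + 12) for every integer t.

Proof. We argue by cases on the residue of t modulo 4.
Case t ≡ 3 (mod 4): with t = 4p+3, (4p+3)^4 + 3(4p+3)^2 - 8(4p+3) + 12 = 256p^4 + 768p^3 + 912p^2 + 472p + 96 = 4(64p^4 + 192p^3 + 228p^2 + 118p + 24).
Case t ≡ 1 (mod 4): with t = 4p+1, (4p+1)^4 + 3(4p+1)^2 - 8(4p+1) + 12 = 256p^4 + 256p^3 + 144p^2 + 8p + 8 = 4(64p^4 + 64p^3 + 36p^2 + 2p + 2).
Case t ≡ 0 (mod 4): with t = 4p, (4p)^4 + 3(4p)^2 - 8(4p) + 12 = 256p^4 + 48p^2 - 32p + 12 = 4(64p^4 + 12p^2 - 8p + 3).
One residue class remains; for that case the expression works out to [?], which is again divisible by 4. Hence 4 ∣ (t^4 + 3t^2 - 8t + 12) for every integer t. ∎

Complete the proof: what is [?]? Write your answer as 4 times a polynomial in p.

4(64p^4 + 128p^3 + 108p^2 + 36p + 6)

Only t ≡ 2 (mod 4) is unaccounted for. Put t = 4p+2:
(4p+2)^4 + 3(4p+2)^2 - 8(4p+2) + 12 expands to 256p^4 + 512p^3 + 432p^2 + 144p + 24,
and factoring out 4 leaves 4(64p^4 + 128p^3 + 108p^2 + 36p + 6).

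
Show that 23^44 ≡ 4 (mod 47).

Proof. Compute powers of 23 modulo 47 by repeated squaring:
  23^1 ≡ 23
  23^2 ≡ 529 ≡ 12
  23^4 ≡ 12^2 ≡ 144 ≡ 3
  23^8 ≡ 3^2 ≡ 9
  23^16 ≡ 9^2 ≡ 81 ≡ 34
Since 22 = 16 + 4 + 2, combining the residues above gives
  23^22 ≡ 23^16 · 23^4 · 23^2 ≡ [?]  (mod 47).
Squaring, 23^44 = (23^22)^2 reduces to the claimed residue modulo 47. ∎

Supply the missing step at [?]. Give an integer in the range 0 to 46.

23^16 · 23^4 · 23^2 ≡ 34 · 3 · 12 = 1224.
1224 mod 47 = 2, so 23^22 ≡ 2 (mod 47).

2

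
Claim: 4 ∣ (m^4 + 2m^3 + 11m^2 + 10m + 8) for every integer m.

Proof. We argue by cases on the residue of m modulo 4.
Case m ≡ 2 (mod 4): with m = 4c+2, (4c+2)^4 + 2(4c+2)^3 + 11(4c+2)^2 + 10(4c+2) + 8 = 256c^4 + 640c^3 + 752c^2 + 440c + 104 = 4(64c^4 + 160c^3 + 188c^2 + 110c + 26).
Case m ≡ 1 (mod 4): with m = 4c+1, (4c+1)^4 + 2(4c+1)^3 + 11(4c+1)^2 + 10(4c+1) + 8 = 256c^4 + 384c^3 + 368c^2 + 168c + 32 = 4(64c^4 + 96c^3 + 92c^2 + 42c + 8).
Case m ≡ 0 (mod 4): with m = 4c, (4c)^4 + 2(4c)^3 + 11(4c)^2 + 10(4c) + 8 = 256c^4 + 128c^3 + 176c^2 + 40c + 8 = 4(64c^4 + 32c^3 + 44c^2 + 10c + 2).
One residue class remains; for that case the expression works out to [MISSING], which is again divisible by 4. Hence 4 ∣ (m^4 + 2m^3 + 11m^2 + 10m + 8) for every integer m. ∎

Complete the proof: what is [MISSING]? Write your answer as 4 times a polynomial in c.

4(64c^4 + 224c^3 + 332c^2 + 238c + 68)

Only m ≡ 3 (mod 4) is unaccounted for. Put m = 4c+3:
(4c+3)^4 + 2(4c+3)^3 + 11(4c+3)^2 + 10(4c+3) + 8 expands to 256c^4 + 896c^3 + 1328c^2 + 952c + 272,
and factoring out 4 leaves 4(64c^4 + 224c^3 + 332c^2 + 238c + 68).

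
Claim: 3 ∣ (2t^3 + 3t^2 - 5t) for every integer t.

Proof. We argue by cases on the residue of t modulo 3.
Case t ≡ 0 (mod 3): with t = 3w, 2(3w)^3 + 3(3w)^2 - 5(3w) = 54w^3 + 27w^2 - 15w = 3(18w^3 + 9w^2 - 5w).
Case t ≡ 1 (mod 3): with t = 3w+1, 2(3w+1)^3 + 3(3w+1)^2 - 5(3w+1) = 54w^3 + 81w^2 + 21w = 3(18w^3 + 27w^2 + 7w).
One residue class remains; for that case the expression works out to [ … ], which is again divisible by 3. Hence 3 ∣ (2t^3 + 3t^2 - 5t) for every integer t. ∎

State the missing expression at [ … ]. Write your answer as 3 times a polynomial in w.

Only t ≡ 2 (mod 3) is unaccounted for. Put t = 3w+2:
2(3w+2)^3 + 3(3w+2)^2 - 5(3w+2) expands to 54w^3 + 135w^2 + 93w + 18,
and factoring out 3 leaves 3(18w^3 + 45w^2 + 31w + 6).

3(18w^3 + 45w^2 + 31w + 6)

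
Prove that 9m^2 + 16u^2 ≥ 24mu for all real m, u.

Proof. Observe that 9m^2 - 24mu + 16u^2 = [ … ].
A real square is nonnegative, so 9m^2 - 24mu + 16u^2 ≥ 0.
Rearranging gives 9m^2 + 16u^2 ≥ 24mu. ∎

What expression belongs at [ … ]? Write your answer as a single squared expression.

9m^2 - 24mu + 16u^2 is a perfect-square trinomial: the outer terms are (3m)^2 and (4u)^2, and the cross term is -2·3m·4u.
So 9m^2 - 24mu + 16u^2 = (3m - 4u)^2 ≥ 0.

(3m - 4u)^2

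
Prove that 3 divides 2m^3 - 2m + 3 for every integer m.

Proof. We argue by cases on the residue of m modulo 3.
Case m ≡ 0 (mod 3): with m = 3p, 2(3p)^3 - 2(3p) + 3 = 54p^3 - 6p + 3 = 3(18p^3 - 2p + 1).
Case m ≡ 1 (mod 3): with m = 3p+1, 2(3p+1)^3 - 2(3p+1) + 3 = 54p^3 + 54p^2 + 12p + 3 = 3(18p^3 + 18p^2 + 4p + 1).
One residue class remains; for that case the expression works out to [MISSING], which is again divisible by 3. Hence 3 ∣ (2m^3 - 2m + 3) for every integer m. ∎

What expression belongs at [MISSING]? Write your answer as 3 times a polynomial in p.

The residues treated are {0, 1}, so the missing case is m ≡ 2 (mod 3); write m = 3p+2.
Then 2(3p+2)^3 - 2(3p+2) + 3 = 54p^3 + 108p^2 + 66p + 15 = 3(18p^3 + 36p^2 + 22p + 5).

3(18p^3 + 36p^2 + 22p + 5)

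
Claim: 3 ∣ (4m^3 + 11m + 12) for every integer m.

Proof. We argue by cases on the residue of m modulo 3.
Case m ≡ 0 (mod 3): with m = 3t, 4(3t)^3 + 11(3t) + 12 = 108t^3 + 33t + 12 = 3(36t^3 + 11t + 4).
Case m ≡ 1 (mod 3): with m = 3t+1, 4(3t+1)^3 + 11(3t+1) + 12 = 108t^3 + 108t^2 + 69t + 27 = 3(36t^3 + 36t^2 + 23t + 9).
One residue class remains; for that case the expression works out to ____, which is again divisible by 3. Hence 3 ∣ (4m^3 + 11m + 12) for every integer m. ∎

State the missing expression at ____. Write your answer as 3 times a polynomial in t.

3(36t^3 + 72t^2 + 59t + 22)

The residues treated are {0, 1}, so the missing case is m ≡ 2 (mod 3); write m = 3t+2.
Then 4(3t+2)^3 + 11(3t+2) + 12 = 108t^3 + 216t^2 + 177t + 66 = 3(36t^3 + 72t^2 + 59t + 22).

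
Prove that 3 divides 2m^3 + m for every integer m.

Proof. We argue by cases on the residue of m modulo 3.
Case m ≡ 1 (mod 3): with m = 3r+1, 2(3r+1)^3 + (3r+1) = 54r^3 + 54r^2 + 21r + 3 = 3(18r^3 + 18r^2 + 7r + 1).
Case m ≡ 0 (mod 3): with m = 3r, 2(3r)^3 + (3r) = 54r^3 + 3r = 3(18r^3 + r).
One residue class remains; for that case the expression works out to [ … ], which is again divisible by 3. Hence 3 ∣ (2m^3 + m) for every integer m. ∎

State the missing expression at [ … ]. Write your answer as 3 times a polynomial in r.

Only m ≡ 2 (mod 3) is unaccounted for. Put m = 3r+2:
2(3r+2)^3 + (3r+2) expands to 54r^3 + 108r^2 + 75r + 18,
and factoring out 3 leaves 3(18r^3 + 36r^2 + 25r + 6).

3(18r^3 + 36r^2 + 25r + 6)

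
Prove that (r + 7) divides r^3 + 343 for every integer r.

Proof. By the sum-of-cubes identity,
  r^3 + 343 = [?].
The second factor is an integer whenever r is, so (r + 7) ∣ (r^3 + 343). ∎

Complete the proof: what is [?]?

(r + 7)(r^2 - 7r + 49)

Polynomial division of r^3 + 343 by r + 7 leaves remainder 0 and quotient r^2 - 7r + 49.
Hence r^3 + 343 = (r + 7)(r^2 - 7r + 49).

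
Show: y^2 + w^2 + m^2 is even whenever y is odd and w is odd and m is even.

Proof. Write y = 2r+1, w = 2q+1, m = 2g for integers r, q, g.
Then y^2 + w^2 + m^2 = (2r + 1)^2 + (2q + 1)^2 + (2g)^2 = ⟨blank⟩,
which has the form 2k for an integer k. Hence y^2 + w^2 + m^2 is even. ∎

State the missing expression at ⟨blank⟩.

(2r + 1)^2 + (2q + 1)^2 + (2g)^2 = 4g^2 + 4q^2 + 4q + 4r^2 + 4r + 2
= 2(2g^2 + 2q^2 + 2q + 2r^2 + 2r + 1).
Since 2g^2 + 2q^2 + 2q + 2r^2 + 2r + 1 is an integer, the sum of squares is of the form 2k for an integer k.

2(2g^2 + 2q^2 + 2q + 2r^2 + 2r + 1)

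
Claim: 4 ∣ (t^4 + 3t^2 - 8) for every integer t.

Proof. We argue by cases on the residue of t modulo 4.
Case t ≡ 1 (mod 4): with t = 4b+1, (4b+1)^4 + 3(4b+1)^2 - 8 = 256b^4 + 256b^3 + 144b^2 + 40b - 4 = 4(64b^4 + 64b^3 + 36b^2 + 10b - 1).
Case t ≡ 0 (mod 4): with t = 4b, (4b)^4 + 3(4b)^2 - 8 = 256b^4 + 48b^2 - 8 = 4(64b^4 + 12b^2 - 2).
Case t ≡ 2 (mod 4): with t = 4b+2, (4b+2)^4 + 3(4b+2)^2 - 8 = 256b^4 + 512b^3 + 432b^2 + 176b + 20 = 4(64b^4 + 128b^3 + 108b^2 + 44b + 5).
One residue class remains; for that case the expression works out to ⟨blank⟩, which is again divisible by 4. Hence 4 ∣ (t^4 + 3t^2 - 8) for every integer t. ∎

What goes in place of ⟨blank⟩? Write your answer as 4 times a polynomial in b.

4(64b^4 + 192b^3 + 228b^2 + 126b + 25)

The residues treated are {1, 0, 2}, so the missing case is t ≡ 3 (mod 4); write t = 4b+3.
Then (4b+3)^4 + 3(4b+3)^2 - 8 = 256b^4 + 768b^3 + 912b^2 + 504b + 100 = 4(64b^4 + 192b^3 + 228b^2 + 126b + 25).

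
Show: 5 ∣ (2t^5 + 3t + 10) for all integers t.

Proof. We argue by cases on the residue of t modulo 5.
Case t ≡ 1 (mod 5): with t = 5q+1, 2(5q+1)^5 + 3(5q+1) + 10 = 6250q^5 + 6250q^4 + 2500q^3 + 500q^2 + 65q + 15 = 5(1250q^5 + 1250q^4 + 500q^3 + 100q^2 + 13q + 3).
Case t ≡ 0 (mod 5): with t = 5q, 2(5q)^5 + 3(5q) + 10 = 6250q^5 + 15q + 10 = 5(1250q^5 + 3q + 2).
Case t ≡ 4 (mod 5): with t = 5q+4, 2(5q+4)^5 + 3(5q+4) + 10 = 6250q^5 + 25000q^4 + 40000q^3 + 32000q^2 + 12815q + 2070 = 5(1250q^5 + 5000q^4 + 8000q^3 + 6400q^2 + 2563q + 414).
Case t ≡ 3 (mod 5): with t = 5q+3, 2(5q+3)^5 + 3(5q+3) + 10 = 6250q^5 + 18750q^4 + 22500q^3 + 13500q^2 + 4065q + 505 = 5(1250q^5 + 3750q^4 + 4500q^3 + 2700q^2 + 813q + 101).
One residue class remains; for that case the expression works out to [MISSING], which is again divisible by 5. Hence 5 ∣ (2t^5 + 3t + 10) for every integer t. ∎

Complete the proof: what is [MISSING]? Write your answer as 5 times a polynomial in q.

5(1250q^5 + 2500q^4 + 2000q^3 + 800q^2 + 163q + 16)

Only t ≡ 2 (mod 5) is unaccounted for. Put t = 5q+2:
2(5q+2)^5 + 3(5q+2) + 10 expands to 6250q^5 + 12500q^4 + 10000q^3 + 4000q^2 + 815q + 80,
and factoring out 5 leaves 5(1250q^5 + 2500q^4 + 2000q^3 + 800q^2 + 163q + 16).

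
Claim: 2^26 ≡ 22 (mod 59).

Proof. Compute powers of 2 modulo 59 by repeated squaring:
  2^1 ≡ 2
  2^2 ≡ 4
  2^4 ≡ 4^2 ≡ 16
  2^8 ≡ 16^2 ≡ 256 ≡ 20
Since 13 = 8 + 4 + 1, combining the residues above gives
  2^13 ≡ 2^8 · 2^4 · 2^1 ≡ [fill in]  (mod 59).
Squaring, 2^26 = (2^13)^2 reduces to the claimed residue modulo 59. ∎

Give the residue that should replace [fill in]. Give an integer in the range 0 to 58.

50

Multiply the listed residues: 20 · 16 · 2 = 320 → 640.
Reducing modulo 59: 640 = 10·59 + 50, so 2^13 ≡ 50.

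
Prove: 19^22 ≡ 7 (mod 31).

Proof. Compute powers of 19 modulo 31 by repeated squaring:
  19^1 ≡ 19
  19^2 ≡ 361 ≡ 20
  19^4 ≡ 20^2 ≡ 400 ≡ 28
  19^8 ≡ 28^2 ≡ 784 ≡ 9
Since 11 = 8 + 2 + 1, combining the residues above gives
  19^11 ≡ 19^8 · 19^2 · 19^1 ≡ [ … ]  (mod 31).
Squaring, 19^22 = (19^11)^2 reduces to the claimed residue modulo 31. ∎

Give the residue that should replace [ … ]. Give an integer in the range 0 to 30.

10

19^8 · 19^2 · 19^1 ≡ 9 · 20 · 19 = 3420.
3420 mod 31 = 10, so 19^11 ≡ 10 (mod 31).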